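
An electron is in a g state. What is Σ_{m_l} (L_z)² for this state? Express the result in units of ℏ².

The letter g corresponds to l = 4.
m_l ∈ {-4, -3, -2, -1, 0, 1, 2, 3, 4}.
Σ m_l² = l(l+1)(2l+1)/3 = 4·5·9/3 = 60.

Σ(L_z)² = 60 ℏ²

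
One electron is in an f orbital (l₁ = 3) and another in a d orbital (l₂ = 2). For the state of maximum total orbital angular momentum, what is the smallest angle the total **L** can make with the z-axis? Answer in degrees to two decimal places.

θ_min ≈ 24.09°

Angular momentum addition gives L = |l₁ − l₂|, …, l₁ + l₂.
So L can be 1, 2, 3, 4, 5.
The maximum is L = 5, with |L_tot| = ℏ√(5·6) = √30 ℏ.
The minimum angle with z is arccos(5/√30) ≈ 24.09°.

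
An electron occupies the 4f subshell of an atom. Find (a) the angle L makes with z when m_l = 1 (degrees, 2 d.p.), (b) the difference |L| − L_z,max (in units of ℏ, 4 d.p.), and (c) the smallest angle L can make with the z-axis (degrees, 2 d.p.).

θ(m_l=1) ≈ 73.22°; |L|−L_z,max ≈ 0.4641ℏ; θ_min ≈ 30.00°

For 4f, l = 3.
For m_l = 1: cos θ = 1/√12, θ ≈ 73.22°.
|L| − L_z,max = (2√3 − 3)ℏ ≈ 0.4641ℏ.
cos θ_min = 3/√12, so θ_min ≈ 30.00°.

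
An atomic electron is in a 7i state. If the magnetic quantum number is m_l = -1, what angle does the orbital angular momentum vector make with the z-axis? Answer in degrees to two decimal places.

For 7i, l = 6.
|L| = ℏ√(l(l+1)) = √42 ℏ.
L_z = m_l ℏ = −1ℏ.
cos θ = L_z/|L| = -1/√42, so θ ≈ 98.88°.

θ ≈ 98.88°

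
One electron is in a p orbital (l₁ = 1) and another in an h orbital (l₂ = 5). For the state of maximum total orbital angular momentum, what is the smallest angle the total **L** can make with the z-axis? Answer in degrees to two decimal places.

θ_min ≈ 22.21°

By the triangle rule, |l₁ − l₂| ≤ L ≤ l₁ + l₂.
So L can be 4, 5, 6.
The maximum is L = 6, with |L_tot| = ℏ√(6·7) = √42 ℏ.
The minimum angle with z is arccos(6/√42) ≈ 22.21°.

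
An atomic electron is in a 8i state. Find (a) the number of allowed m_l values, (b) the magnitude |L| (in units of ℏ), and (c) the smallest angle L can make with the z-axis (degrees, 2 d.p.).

13 values; |L| = √42 ℏ ≈ 6.481ℏ; θ_min ≈ 22.21°

8i means n = 8, l = 6.
There are 2l+1 = 13 values of m_l.
|L| = ℏ√(6·7) = √42 ℏ ≈ 6.481ℏ.
cos θ_min = 6/√42, so θ_min ≈ 22.21°.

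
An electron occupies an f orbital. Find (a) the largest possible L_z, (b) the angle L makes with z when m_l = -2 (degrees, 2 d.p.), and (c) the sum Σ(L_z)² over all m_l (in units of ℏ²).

For an f orbital, l = 3.
L_z,max = lℏ = 3ℏ.
For m_l = -2: cos θ = -2/√12, θ ≈ 125.26°.
Σ m_l² = 28, so Σ(L_z)² = 28 ℏ².

L_z,max = 3ℏ; θ(m_l=-2) ≈ 125.26°; Σ(L_z)² = 28 ℏ²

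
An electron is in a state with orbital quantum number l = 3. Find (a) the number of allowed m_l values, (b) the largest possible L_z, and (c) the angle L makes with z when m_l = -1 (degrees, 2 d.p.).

There are 2l+1 = 7 values of m_l.
L_z,max = lℏ = 3ℏ.
For m_l = -1: cos θ = -1/√12, θ ≈ 106.78°.

7 values; L_z,max = 3ℏ; θ(m_l=-1) ≈ 106.78°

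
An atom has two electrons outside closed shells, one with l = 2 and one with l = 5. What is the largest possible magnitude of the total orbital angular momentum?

By the triangle rule, |l₁ − l₂| ≤ L ≤ l₁ + l₂.
Allowed values: L = 3, 4, 5, 6, 7.
The largest magnitude corresponds to L = 7: |L_tot| = ℏ√(7·8) = 2√14 ℏ.

|L_tot|_max = 2√14 ℏ ≈ 7.483ℏ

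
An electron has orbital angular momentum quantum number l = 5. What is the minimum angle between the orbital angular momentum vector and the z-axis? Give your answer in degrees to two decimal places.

|L|² = l(l+1)ℏ² = 30ℏ², so |L| = √30 ℏ.
The smallest angle corresponds to the largest L_z, i.e. m_l = l = 5, giving L_z = 5ℏ.
cos θ_min = 5/√30, so θ_min ≈ 24.09°.

θ_min ≈ 24.09°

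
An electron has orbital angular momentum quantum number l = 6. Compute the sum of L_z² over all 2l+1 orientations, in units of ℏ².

m_l ∈ {-6, -5, -4, -3, -2, -1, 0, 1, 2, 3, 4, 5, 6}.
Σ m_l² = 2·(1 + 4 + 9 + 16 + 25 + 36) = 182.

Σ(L_z)² = 182 ℏ²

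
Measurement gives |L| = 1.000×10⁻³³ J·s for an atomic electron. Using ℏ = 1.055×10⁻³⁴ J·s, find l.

l = 9

|L|/ℏ = (1.000×10⁻³³)/(1.055×10⁻³⁴) ≈ 9.479.
Set l(l+1) = 89.85; the integer solution is l = 9.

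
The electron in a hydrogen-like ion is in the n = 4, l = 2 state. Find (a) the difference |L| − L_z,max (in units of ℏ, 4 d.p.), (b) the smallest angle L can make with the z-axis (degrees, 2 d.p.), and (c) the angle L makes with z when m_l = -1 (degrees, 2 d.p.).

|L| − L_z,max = (√6 − 2)ℏ ≈ 0.4495ℏ.
cos θ_min = 2/√6, so θ_min ≈ 35.26°.
For m_l = -1: cos θ = -1/√6, θ ≈ 114.09°.

|L|−L_z,max ≈ 0.4495ℏ; θ_min ≈ 35.26°; θ(m_l=-1) ≈ 114.09°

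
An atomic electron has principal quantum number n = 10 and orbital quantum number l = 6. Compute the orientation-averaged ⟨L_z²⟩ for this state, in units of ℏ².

⟨L_z²⟩ = 14 ℏ²

The allowed m_l values are -6, -5, -4, -3, -2, -1, 0, 1, 2, 3, 4, 5, 6.
⟨L_z²⟩ = ℏ²·(Σ m_l²)/(2l+1) = ℏ²·182/13 = 14ℏ².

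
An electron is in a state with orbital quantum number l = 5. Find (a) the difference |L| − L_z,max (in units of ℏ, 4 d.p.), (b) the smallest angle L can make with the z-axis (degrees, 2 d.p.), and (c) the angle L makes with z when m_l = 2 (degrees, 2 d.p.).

|L|−L_z,max ≈ 0.4772ℏ; θ_min ≈ 24.09°; θ(m_l=2) ≈ 68.58°

|L| − L_z,max = (√30 − 5)ℏ ≈ 0.4772ℏ.
cos θ_min = 5/√30, so θ_min ≈ 24.09°.
For m_l = 2: cos θ = 2/√30, θ ≈ 68.58°.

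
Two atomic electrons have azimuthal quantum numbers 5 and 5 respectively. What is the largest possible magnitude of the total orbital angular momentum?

|L_tot|_max = √110 ℏ ≈ 10.488ℏ

L runs from |5 − 5| = 0 to 5 + 5 = 10.
Allowed values: L = 0, 1, 2, 3, 4, 5, 6, 7, 8, 9, 10.
The largest magnitude corresponds to L = 10: |L_tot| = ℏ√(10·11) = √110 ℏ.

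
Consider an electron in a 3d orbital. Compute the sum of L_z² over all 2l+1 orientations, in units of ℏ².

The 3d subshell has l = 2.
m_l ∈ {-2, -1, 0, 1, 2}.
Σ m_l² = 2·(1 + 4) = 10.

Σ(L_z)² = 10 ℏ²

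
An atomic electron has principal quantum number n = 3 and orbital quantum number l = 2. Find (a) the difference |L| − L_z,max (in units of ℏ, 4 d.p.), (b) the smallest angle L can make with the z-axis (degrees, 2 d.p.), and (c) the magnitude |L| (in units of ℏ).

|L| − L_z,max = (√6 − 2)ℏ ≈ 0.4495ℏ.
cos θ_min = 2/√6, so θ_min ≈ 35.26°.
|L| = ℏ√(2·3) = √6 ℏ ≈ 2.449ℏ.

|L|−L_z,max ≈ 0.4495ℏ; θ_min ≈ 35.26°; |L| = √6 ℏ ≈ 2.449ℏ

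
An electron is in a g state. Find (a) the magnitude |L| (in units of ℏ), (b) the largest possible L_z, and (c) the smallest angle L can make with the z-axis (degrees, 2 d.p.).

|L| = 2√5 ℏ ≈ 4.472ℏ; L_z,max = 4ℏ; θ_min ≈ 26.57°

A g state has l = 4.
|L| = ℏ√(4·5) = 2√5 ℏ ≈ 4.472ℏ.
L_z,max = lℏ = 4ℏ.
cos θ_min = 4/√20, so θ_min ≈ 26.57°.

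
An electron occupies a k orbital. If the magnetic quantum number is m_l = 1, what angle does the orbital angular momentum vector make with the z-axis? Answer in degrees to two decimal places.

θ ≈ 82.32°

K corresponds to l = 7.
|L| = ℏ√(l(l+1)) = 2√14 ℏ.
L_z = m_l ℏ = 1ℏ.
cos θ = L_z/|L| = 1/√56, so θ ≈ 82.32°.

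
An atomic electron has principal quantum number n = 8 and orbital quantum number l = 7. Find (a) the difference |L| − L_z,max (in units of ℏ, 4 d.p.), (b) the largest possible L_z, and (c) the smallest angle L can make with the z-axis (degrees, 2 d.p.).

|L| − L_z,max = (2√14 − 7)ℏ ≈ 0.4833ℏ.
L_z,max = lℏ = 7ℏ.
cos θ_min = 7/√56, so θ_min ≈ 20.70°.

|L|−L_z,max ≈ 0.4833ℏ; L_z,max = 7ℏ; θ_min ≈ 20.70°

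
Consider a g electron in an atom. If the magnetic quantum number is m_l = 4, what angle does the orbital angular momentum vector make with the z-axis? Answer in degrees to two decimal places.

A g state has l = 4.
|L| = √(l(l+1)) ℏ = 2√5 ℏ.
L_z = m_l ℏ = 4ℏ.
cos θ = L_z/|L| = 4/√20, so θ ≈ 26.57°.

θ ≈ 26.57°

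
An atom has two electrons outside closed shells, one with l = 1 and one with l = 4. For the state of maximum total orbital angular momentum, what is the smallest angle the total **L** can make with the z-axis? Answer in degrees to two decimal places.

By the triangle rule, |l₁ − l₂| ≤ L ≤ l₁ + l₂.
L ∈ {3, 4, 5}.
The maximum is L = 5, with |L_tot| = ℏ√(5·6) = √30 ℏ.
The minimum angle with z is arccos(5/√30) ≈ 24.09°.

θ_min ≈ 24.09°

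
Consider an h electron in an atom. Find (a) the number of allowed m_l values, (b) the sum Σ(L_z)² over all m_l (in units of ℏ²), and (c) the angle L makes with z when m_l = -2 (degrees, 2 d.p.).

H corresponds to l = 5.
There are 2l+1 = 11 values of m_l.
Σ m_l² = 110, so Σ(L_z)² = 110 ℏ².
For m_l = -2: cos θ = -2/√30, θ ≈ 111.42°.

11 values; Σ(L_z)² = 110 ℏ²; θ(m_l=-2) ≈ 111.42°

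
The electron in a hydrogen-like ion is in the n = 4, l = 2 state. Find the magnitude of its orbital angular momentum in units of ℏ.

|L| = ℏ√(l(l+1)) = ℏ√(2·3) = √6 ℏ

|L| = √6 ℏ ≈ 2.449ℏ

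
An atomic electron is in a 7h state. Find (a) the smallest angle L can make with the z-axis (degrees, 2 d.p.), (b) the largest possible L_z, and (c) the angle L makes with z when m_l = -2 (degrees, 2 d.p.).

θ_min ≈ 24.09°; L_z,max = 5ℏ; θ(m_l=-2) ≈ 111.42°

For 7h, l = 5.
cos θ_min = 5/√30, so θ_min ≈ 24.09°.
L_z,max = lℏ = 5ℏ.
For m_l = -2: cos θ = -2/√30, θ ≈ 111.42°.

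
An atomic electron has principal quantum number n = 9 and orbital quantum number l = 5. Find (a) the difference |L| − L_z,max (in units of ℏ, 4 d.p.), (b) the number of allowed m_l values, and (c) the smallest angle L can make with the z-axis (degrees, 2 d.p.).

|L| − L_z,max = (√30 − 5)ℏ ≈ 0.4772ℏ.
There are 2l+1 = 11 values of m_l.
cos θ_min = 5/√30, so θ_min ≈ 24.09°.

|L|−L_z,max ≈ 0.4772ℏ; 11 values; θ_min ≈ 24.09°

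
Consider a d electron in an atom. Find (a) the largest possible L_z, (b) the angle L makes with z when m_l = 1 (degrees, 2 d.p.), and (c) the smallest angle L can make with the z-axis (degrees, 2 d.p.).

A d state has l = 2.
L_z,max = lℏ = 2ℏ.
For m_l = 1: cos θ = 1/√6, θ ≈ 65.91°.
cos θ_min = 2/√6, so θ_min ≈ 35.26°.

L_z,max = 2ℏ; θ(m_l=1) ≈ 65.91°; θ_min ≈ 35.26°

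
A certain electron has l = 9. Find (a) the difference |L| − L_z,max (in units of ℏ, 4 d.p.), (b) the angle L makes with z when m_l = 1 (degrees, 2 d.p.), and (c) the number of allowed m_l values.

|L| − L_z,max = (3√10 − 9)ℏ ≈ 0.4868ℏ.
For m_l = 1: cos θ = 1/√90, θ ≈ 83.95°.
There are 2l+1 = 19 values of m_l.

|L|−L_z,max ≈ 0.4868ℏ; θ(m_l=1) ≈ 83.95°; 19 values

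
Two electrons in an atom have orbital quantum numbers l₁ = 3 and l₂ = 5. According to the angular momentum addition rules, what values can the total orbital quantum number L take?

L runs from |3 − 5| = 2 to 3 + 5 = 8.
Allowed values: L = 2, 3, 4, 5, 6, 7, 8.

L = 2, 3, 4, 5, 6, 7, 8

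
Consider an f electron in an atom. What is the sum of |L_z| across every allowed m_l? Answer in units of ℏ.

Σ|L_z| = 12 ℏ

An f state has l = 3.
The allowed m_l values are -3, -2, -1, 0, 1, 2, 3.
Σ|m_l| = l(l+1) = 12.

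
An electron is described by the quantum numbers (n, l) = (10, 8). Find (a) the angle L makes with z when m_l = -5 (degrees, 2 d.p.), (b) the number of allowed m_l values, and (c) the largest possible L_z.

θ(m_l=-5) ≈ 126.10°; 17 values; L_z,max = 8ℏ

For m_l = -5: cos θ = -5/√72, θ ≈ 126.10°.
There are 2l+1 = 17 values of m_l.
L_z,max = lℏ = 8ℏ.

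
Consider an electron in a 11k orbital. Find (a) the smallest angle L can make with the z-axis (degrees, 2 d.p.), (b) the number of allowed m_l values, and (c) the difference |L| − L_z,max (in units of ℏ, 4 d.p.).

θ_min ≈ 20.70°; 15 values; |L|−L_z,max ≈ 0.4833ℏ

11k means n = 11, l = 7.
cos θ_min = 7/√56, so θ_min ≈ 20.70°.
There are 2l+1 = 15 values of m_l.
|L| − L_z,max = (2√14 − 7)ℏ ≈ 0.4833ℏ.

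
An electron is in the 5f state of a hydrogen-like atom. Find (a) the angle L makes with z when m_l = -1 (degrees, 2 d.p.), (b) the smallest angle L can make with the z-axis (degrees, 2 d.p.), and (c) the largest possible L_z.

θ(m_l=-1) ≈ 106.78°; θ_min ≈ 30.00°; L_z,max = 3ℏ

5f means n = 5, l = 3.
For m_l = -1: cos θ = -1/√12, θ ≈ 106.78°.
cos θ_min = 3/√12, so θ_min ≈ 30.00°.
L_z,max = lℏ = 3ℏ.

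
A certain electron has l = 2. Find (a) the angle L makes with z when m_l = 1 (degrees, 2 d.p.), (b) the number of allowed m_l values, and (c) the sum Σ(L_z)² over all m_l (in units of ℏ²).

θ(m_l=1) ≈ 65.91°; 5 values; Σ(L_z)² = 10 ℏ²

For m_l = 1: cos θ = 1/√6, θ ≈ 65.91°.
There are 2l+1 = 5 values of m_l.
Σ m_l² = 10, so Σ(L_z)² = 10 ℏ².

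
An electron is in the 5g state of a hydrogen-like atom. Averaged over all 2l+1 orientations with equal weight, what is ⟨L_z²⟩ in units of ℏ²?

⟨L_z²⟩ = 6.667 ℏ²

For 5g, l = 4.
m_l runs from −4 to 4, i.e. {-4, -3, -2, -1, 0, 1, 2, 3, 4}.
Average of L_z² over 9 states: 60/9 ℏ² = 6.667 ℏ².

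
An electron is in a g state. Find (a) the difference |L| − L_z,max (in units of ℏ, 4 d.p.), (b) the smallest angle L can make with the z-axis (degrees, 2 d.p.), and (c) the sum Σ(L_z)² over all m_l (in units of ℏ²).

|L|−L_z,max ≈ 0.4721ℏ; θ_min ≈ 26.57°; Σ(L_z)² = 60 ℏ²

For a g orbital, l = 4.
|L| − L_z,max = (2√5 − 4)ℏ ≈ 0.4721ℏ.
cos θ_min = 4/√20, so θ_min ≈ 26.57°.
Σ m_l² = 60, so Σ(L_z)² = 60 ℏ².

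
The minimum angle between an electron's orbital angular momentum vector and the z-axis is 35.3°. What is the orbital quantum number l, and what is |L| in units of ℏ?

At minimum angle, m_l = l, so cos θ = l/√(l(l+1)); cos²θ = l/(l+1) = 0.6661.
Thus l = 0.6661/(1 − 0.6661) ≈ 2.
Then |L| = ℏ√(2·3) = √6 ℏ.

l = 2, |L| = √6 ℏ ≈ 2.449ℏ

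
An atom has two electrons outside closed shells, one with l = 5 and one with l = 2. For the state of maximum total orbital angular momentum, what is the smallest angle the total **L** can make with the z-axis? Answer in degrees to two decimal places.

θ_min ≈ 20.70°

By the triangle rule, |l₁ − l₂| ≤ L ≤ l₁ + l₂.
L ∈ {3, 4, 5, 6, 7}.
The maximum is L = 7, with |L_tot| = ℏ√(7·8) = 2√14 ℏ.
The minimum angle with z is arccos(7/√56) ≈ 20.70°.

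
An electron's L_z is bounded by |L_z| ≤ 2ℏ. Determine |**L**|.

|L| = √6 ℏ ≈ 2.449ℏ

The maximum L_z equals lℏ, giving l = 2.
|L| = ℏ√(l(l+1)) = √6 ℏ.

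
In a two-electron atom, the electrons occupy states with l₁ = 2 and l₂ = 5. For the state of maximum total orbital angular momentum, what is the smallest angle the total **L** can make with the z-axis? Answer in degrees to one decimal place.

θ_min ≈ 20.7°

Angular momentum addition gives L = |l₁ − l₂|, …, l₁ + l₂.
So L can be 3, 4, 5, 6, 7.
The maximum is L = 7, with |L_tot| = ℏ√(7·8) = 2√14 ℏ.
The minimum angle with z is arccos(7/√56) ≈ 20.7°.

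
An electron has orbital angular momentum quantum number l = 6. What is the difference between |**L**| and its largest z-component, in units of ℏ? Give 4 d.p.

|L| = √42 ℏ ≈ 6.4807ℏ, while L_z,max = lℏ = 6ℏ.
The difference is (√42 − 6)ℏ ≈ 0.4807ℏ.

|L| − L_z,max ≈ 0.4807ℏ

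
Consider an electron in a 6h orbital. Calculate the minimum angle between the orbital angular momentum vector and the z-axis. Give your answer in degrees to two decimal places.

For 6h, l = 5.
|L|² = l(l+1)ℏ² = 30ℏ², so |L| = √30 ℏ.
The smallest angle corresponds to the largest L_z, i.e. m_l = l = 5, giving L_z = 5ℏ.
cos θ_min = 5/√30, so θ_min ≈ 24.09°.

θ_min ≈ 24.09°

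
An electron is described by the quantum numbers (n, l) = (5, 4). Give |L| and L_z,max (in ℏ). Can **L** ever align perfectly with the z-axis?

No: L_z,max = 4ℏ < |L| = 2√5 ℏ ≈ 4.472ℏ

|L| = 2√5 ℏ ≈ 4.4721ℏ, while L_z,max = lℏ = 4ℏ.
Since |L| > L_z,max, the vector can never point exactly along z; the closest it comes is θ_min = arccos(4/√20) ≈ 26.6°.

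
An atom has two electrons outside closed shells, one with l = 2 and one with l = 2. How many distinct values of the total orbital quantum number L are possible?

Angular momentum addition gives L = |l₁ − l₂|, …, l₁ + l₂.
L ∈ {0, 1, 2, 3, 4}.
That is 5 values.

5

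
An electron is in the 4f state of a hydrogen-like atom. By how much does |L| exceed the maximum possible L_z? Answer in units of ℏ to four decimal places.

The 4f subshell has l = 3.
|L| = 2√3 ℏ ≈ 3.4641ℏ, while L_z,max = lℏ = 3ℏ.
The difference is (2√3 − 3)ℏ ≈ 0.4641ℏ.

|L| − L_z,max ≈ 0.4641ℏ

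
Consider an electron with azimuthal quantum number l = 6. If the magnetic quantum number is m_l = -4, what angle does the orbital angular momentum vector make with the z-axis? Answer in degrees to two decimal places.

|L| = √(l(l+1)) ℏ = √42 ℏ.
L_z = m_l ℏ = −4ℏ.
cos θ = L_z/|L| = -4/√42, so θ ≈ 128.11°.

θ ≈ 128.11°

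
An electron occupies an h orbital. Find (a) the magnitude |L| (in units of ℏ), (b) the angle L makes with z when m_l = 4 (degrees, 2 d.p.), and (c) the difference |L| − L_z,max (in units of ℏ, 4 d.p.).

|L| = √30 ℏ ≈ 5.477ℏ; θ(m_l=4) ≈ 43.09°; |L|−L_z,max ≈ 0.4772ℏ

For an h orbital, l = 5.
|L| = ℏ√(5·6) = √30 ℏ ≈ 5.477ℏ.
For m_l = 4: cos θ = 4/√30, θ ≈ 43.09°.
|L| − L_z,max = (√30 − 5)ℏ ≈ 0.4772ℏ.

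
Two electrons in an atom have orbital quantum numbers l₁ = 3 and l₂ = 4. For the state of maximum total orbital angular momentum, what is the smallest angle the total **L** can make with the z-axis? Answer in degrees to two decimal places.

θ_min ≈ 20.70°

The total orbital quantum number L ranges from |l₁ − l₂| to l₁ + l₂ in integer steps.
Allowed values: L = 1, 2, 3, 4, 5, 6, 7.
The maximum is L = 7, with |L_tot| = ℏ√(7·8) = 2√14 ℏ.
The minimum angle with z is arccos(7/√56) ≈ 20.70°.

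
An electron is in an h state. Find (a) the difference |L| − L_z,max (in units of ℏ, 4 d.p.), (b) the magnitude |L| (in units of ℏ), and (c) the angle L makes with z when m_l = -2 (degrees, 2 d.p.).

For an h orbital, l = 5.
|L| − L_z,max = (√30 − 5)ℏ ≈ 0.4772ℏ.
|L| = ℏ√(5·6) = √30 ℏ ≈ 5.477ℏ.
For m_l = -2: cos θ = -2/√30, θ ≈ 111.42°.

|L|−L_z,max ≈ 0.4772ℏ; |L| = √30 ℏ ≈ 5.477ℏ; θ(m_l=-2) ≈ 111.42°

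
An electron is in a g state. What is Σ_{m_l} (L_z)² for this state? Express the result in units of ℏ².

For a g orbital, l = 4.
The allowed m_l values are -4, -3, -2, -1, 0, 1, 2, 3, 4.
Σ m_l² = 2·(1 + 4 + 9 + 16) = 60.

Σ(L_z)² = 60 ℏ²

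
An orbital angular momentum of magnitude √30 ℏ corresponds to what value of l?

l = 5

Since |L|² = l(l+1)ℏ², l(l+1) = 30.
Solving: l = 5.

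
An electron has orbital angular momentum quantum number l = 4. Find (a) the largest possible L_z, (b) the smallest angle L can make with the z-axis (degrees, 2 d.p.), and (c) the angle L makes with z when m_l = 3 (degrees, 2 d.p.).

L_z,max = 4ℏ; θ_min ≈ 26.57°; θ(m_l=3) ≈ 47.87°

L_z,max = lℏ = 4ℏ.
cos θ_min = 4/√20, so θ_min ≈ 26.57°.
For m_l = 3: cos θ = 3/√20, θ ≈ 47.87°.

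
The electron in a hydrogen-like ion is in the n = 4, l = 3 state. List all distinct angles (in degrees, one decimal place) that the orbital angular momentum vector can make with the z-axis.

θ ∈ {30.0°, 54.7°, 73.2°, 90.0°, 106.8°, 125.3°, 150.0°}

|L|² = l(l+1)ℏ² = 12ℏ², so |L| = 2√3 ℏ.
cos θ = m_l/√12 for each m_l ∈ {-3, -2, -1, 0, 1, 2, 3}.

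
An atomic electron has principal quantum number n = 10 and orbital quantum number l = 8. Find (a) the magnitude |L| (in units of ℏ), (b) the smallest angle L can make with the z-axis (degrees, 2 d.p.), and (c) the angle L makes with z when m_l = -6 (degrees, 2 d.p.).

|L| = ℏ√(8·9) = 6√2 ℏ ≈ 8.485ℏ.
cos θ_min = 8/√72, so θ_min ≈ 19.47°.
For m_l = -6: cos θ = -6/√72, θ ≈ 135.00°.

|L| = 6√2 ℏ ≈ 8.485ℏ; θ_min ≈ 19.47°; θ(m_l=-6) ≈ 135.00°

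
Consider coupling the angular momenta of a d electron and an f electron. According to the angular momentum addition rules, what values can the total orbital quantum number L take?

L = 1, 2, 3, 4, 5

The total orbital quantum number L ranges from |l₁ − l₂| to l₁ + l₂ in integer steps.
L ∈ {1, 2, 3, 4, 5}.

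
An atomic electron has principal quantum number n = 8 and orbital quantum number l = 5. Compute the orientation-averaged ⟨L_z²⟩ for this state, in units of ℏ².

⟨L_z²⟩ = 10 ℏ²

The allowed m_l values are -5, -4, -3, -2, -1, 0, 1, 2, 3, 4, 5.
⟨L_z²⟩ = ℏ²·l(l+1)/3 = 10ℏ².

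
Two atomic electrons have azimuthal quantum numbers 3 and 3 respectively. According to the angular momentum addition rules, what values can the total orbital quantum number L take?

By the triangle rule, |l₁ − l₂| ≤ L ≤ l₁ + l₂.
L ∈ {0, 1, 2, 3, 4, 5, 6}.

L = 0, 1, 2, 3, 4, 5, 6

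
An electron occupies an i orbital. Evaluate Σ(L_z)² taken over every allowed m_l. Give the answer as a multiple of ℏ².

The letter i corresponds to l = 6.
m_l runs from −6 to 6, i.e. {-6, -5, -4, -3, -2, -1, 0, 1, 2, 3, 4, 5, 6}.
Summing m² from −6 to 6: Σ m_l² = 182.

Σ(L_z)² = 182 ℏ²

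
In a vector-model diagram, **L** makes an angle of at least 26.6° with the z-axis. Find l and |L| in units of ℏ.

cos²θ_min = l/(l+1) = 0.7995.
Solving: l = 4.
Then |L| = ℏ√(4·5) = 2√5 ℏ.

l = 4, |L| = 2√5 ℏ ≈ 4.472ℏ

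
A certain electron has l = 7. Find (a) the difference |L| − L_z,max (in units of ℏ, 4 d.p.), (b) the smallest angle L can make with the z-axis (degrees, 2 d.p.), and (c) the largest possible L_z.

|L|−L_z,max ≈ 0.4833ℏ; θ_min ≈ 20.70°; L_z,max = 7ℏ

|L| − L_z,max = (2√14 − 7)ℏ ≈ 0.4833ℏ.
cos θ_min = 7/√56, so θ_min ≈ 20.70°.
L_z,max = lℏ = 7ℏ.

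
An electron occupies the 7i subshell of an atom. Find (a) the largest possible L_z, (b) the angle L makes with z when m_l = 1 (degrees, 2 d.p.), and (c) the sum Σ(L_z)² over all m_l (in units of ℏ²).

The 7i subshell has l = 6.
L_z,max = lℏ = 6ℏ.
For m_l = 1: cos θ = 1/√42, θ ≈ 81.12°.
Σ m_l² = 182, so Σ(L_z)² = 182 ℏ².

L_z,max = 6ℏ; θ(m_l=1) ≈ 81.12°; Σ(L_z)² = 182 ℏ²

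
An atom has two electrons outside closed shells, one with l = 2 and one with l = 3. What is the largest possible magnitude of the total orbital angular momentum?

|L_tot|_max = √30 ℏ ≈ 5.477ℏ

Angular momentum addition gives L = |l₁ − l₂|, …, l₁ + l₂.
L ∈ {1, 2, 3, 4, 5}.
The largest magnitude corresponds to L = 5: |L_tot| = ℏ√(5·6) = √30 ℏ.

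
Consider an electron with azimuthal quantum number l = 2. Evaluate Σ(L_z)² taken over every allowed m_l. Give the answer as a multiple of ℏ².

Σ(L_z)² = 10 ℏ²

m_l ∈ {-2, -1, 0, 1, 2}.
Σ m_l² = l(l+1)(2l+1)/3 = 2·3·5/3 = 10.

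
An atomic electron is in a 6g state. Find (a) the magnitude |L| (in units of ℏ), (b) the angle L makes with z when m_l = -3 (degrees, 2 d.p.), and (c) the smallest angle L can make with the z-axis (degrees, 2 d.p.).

|L| = 2√5 ℏ ≈ 4.472ℏ; θ(m_l=-3) ≈ 132.13°; θ_min ≈ 26.57°

For 6g, l = 4.
|L| = ℏ√(4·5) = 2√5 ℏ ≈ 4.472ℏ.
For m_l = -3: cos θ = -3/√20, θ ≈ 132.13°.
cos θ_min = 4/√20, so θ_min ≈ 26.57°.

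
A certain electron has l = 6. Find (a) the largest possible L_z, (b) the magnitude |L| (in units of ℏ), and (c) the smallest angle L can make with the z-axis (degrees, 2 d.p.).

L_z,max = lℏ = 6ℏ.
|L| = ℏ√(6·7) = √42 ℏ ≈ 6.481ℏ.
cos θ_min = 6/√42, so θ_min ≈ 22.21°.

L_z,max = 6ℏ; |L| = √42 ℏ ≈ 6.481ℏ; θ_min ≈ 22.21°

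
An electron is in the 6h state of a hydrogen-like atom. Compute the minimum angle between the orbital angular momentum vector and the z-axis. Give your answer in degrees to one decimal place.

The 6h subshell has l = 5.
|L| = √(l(l+1)) ℏ = √30 ℏ.
The smallest angle corresponds to the largest L_z, i.e. m_l = l = 5, giving L_z = 5ℏ.
cos θ_min = 5/√30, so θ_min ≈ 24.1°.

θ_min ≈ 24.1°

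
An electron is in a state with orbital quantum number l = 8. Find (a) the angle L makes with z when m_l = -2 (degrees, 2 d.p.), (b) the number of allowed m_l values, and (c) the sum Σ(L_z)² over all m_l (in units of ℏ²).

θ(m_l=-2) ≈ 103.63°; 17 values; Σ(L_z)² = 408 ℏ²

For m_l = -2: cos θ = -2/√72, θ ≈ 103.63°.
There are 2l+1 = 17 values of m_l.
Σ m_l² = 408, so Σ(L_z)² = 408 ℏ².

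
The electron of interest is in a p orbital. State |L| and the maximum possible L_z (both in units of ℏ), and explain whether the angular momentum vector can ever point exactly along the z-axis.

A p state has l = 1.
|L| = √2 ℏ ≈ 1.4142ℏ, while L_z,max = lℏ = 1ℏ.
Since |L| > L_z,max, the vector can never point exactly along z; the closest it comes is θ_min = arccos(1/√2) ≈ 45.0°.

No: L_z,max = 1ℏ < |L| = √2 ℏ ≈ 1.414ℏ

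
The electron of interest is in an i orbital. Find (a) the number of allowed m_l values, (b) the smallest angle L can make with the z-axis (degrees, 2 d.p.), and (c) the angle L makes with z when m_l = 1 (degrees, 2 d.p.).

For an i orbital, l = 6.
There are 2l+1 = 13 values of m_l.
cos θ_min = 6/√42, so θ_min ≈ 22.21°.
For m_l = 1: cos θ = 1/√42, θ ≈ 81.12°.

13 values; θ_min ≈ 22.21°; θ(m_l=1) ≈ 81.12°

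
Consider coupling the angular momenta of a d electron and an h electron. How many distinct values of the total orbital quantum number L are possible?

L runs from |2 − 5| = 3 to 2 + 5 = 7.
Allowed values: L = 3, 4, 5, 6, 7.
That is 5 values.

5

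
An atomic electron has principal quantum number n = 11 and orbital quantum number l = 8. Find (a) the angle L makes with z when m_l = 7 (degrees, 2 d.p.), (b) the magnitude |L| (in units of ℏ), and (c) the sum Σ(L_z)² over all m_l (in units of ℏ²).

θ(m_l=7) ≈ 34.42°; |L| = 6√2 ℏ ≈ 8.485ℏ; Σ(L_z)² = 408 ℏ²

For m_l = 7: cos θ = 7/√72, θ ≈ 34.42°.
|L| = ℏ√(8·9) = 6√2 ℏ ≈ 8.485ℏ.
Σ m_l² = 408, so Σ(L_z)² = 408 ℏ².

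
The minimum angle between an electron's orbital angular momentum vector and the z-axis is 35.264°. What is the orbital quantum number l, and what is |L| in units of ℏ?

l = 2, |L| = √6 ℏ ≈ 2.449ℏ

cos²θ_min = l/(l+1) = 0.6667.
Solving: l = 2.
Then |L| = ℏ√(2·3) = √6 ℏ.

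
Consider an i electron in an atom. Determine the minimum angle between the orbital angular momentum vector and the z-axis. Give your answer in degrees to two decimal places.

θ_min ≈ 22.21°

For an i orbital, l = 6.
|L| = ℏ√(l(l+1)) = √42 ℏ.
The smallest angle corresponds to the largest L_z, i.e. m_l = l = 6, giving L_z = 6ℏ.
cos θ_min = 6/√42, so θ_min ≈ 22.21°.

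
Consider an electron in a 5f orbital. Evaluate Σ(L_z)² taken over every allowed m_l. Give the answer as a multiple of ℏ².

Σ(L_z)² = 28 ℏ²

For 5f, l = 3.
m_l runs from −3 to 3, i.e. {-3, -2, -1, 0, 1, 2, 3}.
Summing m² from −3 to 3: Σ m_l² = 28.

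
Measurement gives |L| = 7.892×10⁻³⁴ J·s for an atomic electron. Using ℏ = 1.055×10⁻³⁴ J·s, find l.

|L|/ℏ = (7.892×10⁻³⁴)/(1.055×10⁻³⁴) ≈ 7.481.
Set l(l+1) = 55.96; the integer solution is l = 7.

l = 7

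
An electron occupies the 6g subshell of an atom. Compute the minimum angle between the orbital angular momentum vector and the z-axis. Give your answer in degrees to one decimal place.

θ_min ≈ 26.6°

For 6g, l = 4.
|L| = √(l(l+1)) ℏ = 2√5 ℏ.
The smallest angle corresponds to the largest L_z, i.e. m_l = l = 4, giving L_z = 4ℏ.
cos θ_min = 4/√20, so θ_min ≈ 26.6°.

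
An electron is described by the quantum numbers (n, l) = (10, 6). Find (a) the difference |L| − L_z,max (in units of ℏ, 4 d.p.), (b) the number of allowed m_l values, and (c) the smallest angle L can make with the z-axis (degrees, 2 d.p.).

|L| − L_z,max = (√42 − 6)ℏ ≈ 0.4807ℏ.
There are 2l+1 = 13 values of m_l.
cos θ_min = 6/√42, so θ_min ≈ 22.21°.

|L|−L_z,max ≈ 0.4807ℏ; 13 values; θ_min ≈ 22.21°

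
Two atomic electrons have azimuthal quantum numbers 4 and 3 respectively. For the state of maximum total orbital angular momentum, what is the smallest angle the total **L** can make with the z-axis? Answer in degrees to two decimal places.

θ_min ≈ 20.70°

The total orbital quantum number L ranges from |l₁ − l₂| to l₁ + l₂ in integer steps.
So L can be 1, 2, 3, 4, 5, 6, 7.
The maximum is L = 7, with |L_tot| = ℏ√(7·8) = 2√14 ℏ.
The minimum angle with z is arccos(7/√56) ≈ 20.70°.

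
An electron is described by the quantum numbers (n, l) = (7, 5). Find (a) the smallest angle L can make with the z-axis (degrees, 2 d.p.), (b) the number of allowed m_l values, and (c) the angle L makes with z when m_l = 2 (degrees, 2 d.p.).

cos θ_min = 5/√30, so θ_min ≈ 24.09°.
There are 2l+1 = 11 values of m_l.
For m_l = 2: cos θ = 2/√30, θ ≈ 68.58°.

θ_min ≈ 24.09°; 11 values; θ(m_l=2) ≈ 68.58°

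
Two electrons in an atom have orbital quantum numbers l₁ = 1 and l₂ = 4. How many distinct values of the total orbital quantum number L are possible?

3

Angular momentum addition gives L = |l₁ − l₂|, …, l₁ + l₂.
So L can be 3, 4, 5.
That is 3 values.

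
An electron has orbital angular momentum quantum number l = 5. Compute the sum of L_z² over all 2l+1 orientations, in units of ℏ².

Σ(L_z)² = 110 ℏ²

The allowed m_l values are -5, -4, -3, -2, -1, 0, 1, 2, 3, 4, 5.
Σ m_l² = l(l+1)(2l+1)/3 = 5·6·11/3 = 110.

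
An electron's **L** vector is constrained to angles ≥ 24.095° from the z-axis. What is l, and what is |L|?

l = 5, |L| = √30 ℏ ≈ 5.477ℏ

cos θ_min = l/√(l(l+1)) = √(l/(l+1)), so l/(l+1) = cos²(24.095°) = 0.8333.
Thus l = 0.8333/(1 − 0.8333) ≈ 5.
Then |L| = ℏ√(5·6) = √30 ℏ.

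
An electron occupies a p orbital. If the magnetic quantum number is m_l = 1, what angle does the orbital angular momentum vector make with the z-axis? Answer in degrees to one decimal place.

θ ≈ 45.0°

For a p orbital, l = 1.
|L|² = l(l+1)ℏ² = 2ℏ², so |L| = √2 ℏ.
L_z = m_l ℏ = 1ℏ.
cos θ = L_z/|L| = 1/√2, so θ ≈ 45.0°.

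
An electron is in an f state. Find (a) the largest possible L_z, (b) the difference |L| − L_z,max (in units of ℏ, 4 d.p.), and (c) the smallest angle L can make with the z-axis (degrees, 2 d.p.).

L_z,max = 3ℏ; |L|−L_z,max ≈ 0.4641ℏ; θ_min ≈ 30.00°

For an f orbital, l = 3.
L_z,max = lℏ = 3ℏ.
|L| − L_z,max = (2√3 − 3)ℏ ≈ 0.4641ℏ.
cos θ_min = 3/√12, so θ_min ≈ 30.00°.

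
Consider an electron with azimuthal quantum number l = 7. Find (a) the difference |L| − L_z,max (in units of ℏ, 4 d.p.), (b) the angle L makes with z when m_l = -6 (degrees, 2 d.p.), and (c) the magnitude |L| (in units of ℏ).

|L| − L_z,max = (2√14 − 7)ℏ ≈ 0.4833ℏ.
For m_l = -6: cos θ = -6/√56, θ ≈ 143.30°.
|L| = ℏ√(7·8) = 2√14 ℏ ≈ 7.483ℏ.

|L|−L_z,max ≈ 0.4833ℏ; θ(m_l=-6) ≈ 143.30°; |L| = 2√14 ℏ ≈ 7.483ℏ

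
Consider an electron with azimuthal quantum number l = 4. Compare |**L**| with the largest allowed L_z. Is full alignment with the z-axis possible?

|L| = 2√5 ℏ ≈ 4.4721ℏ, while L_z,max = lℏ = 4ℏ.
Since |L| > L_z,max, the vector can never point exactly along z; the closest it comes is θ_min = arccos(4/√20) ≈ 26.6°.

No: L_z,max = 4ℏ < |L| = 2√5 ℏ ≈ 4.472ℏ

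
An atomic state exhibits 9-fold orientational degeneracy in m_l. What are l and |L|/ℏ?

9 = 2l + 1, so l = (9−1)/2 = 4.
|L| = ℏ√(l(l+1)) = ℏ√(4·5) = 2√5 ℏ.

l = 4, |L| = 2√5 ℏ ≈ 4.472ℏ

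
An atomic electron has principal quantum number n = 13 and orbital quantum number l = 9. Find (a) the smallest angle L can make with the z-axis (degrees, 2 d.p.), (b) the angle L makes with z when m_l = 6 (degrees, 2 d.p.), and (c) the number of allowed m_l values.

θ_min ≈ 18.43°; θ(m_l=6) ≈ 50.77°; 19 values

cos θ_min = 9/√90, so θ_min ≈ 18.43°.
For m_l = 6: cos θ = 6/√90, θ ≈ 50.77°.
There are 2l+1 = 19 values of m_l.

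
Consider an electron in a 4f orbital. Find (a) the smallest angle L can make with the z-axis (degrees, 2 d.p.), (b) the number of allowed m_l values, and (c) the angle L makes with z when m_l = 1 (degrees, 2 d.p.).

4f means n = 4, l = 3.
cos θ_min = 3/√12, so θ_min ≈ 30.00°.
There are 2l+1 = 7 values of m_l.
For m_l = 1: cos θ = 1/√12, θ ≈ 73.22°.

θ_min ≈ 30.00°; 7 values; θ(m_l=1) ≈ 73.22°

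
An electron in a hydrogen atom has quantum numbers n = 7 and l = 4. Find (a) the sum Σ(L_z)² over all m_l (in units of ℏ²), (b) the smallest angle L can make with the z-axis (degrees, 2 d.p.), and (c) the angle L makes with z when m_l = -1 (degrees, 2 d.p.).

Σ m_l² = 60, so Σ(L_z)² = 60 ℏ².
cos θ_min = 4/√20, so θ_min ≈ 26.57°.
For m_l = -1: cos θ = -1/√20, θ ≈ 102.92°.

Σ(L_z)² = 60 ℏ²; θ_min ≈ 26.57°; θ(m_l=-1) ≈ 102.92°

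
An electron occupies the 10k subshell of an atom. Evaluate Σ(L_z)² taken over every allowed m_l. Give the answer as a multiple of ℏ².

Σ(L_z)² = 280 ℏ²

The 10k subshell has l = 7.
m_l ∈ {-7, -6, -5, -4, -3, -2, -1, 0, 1, 2, 3, 4, 5, 6, 7}.
Σ m_l² = l(l+1)(2l+1)/3 = 7·8·15/3 = 280.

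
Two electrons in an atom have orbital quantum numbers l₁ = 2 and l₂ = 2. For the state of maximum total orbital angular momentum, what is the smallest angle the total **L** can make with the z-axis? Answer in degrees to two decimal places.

By the triangle rule, |l₁ − l₂| ≤ L ≤ l₁ + l₂.
Allowed values: L = 0, 1, 2, 3, 4.
The maximum is L = 4, with |L_tot| = ℏ√(4·5) = 2√5 ℏ.
The minimum angle with z is arccos(4/√20) ≈ 26.57°.

θ_min ≈ 26.57°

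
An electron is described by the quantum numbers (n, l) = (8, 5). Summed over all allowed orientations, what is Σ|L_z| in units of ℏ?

The allowed m_l values are -5, -4, -3, -2, -1, 0, 1, 2, 3, 4, 5.
Σ|m_l| = 2(1+2+…+5) = 30.

Σ|L_z| = 30 ℏ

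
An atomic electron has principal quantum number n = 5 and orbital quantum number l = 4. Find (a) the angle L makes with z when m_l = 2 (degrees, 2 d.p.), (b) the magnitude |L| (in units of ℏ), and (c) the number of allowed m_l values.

For m_l = 2: cos θ = 2/√20, θ ≈ 63.43°.
|L| = ℏ√(4·5) = 2√5 ℏ ≈ 4.472ℏ.
There are 2l+1 = 9 values of m_l.

θ(m_l=2) ≈ 63.43°; |L| = 2√5 ℏ ≈ 4.472ℏ; 9 values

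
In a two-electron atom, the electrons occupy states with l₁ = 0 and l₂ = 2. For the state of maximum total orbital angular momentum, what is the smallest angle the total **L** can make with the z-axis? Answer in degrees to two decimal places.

By the triangle rule, |l₁ − l₂| ≤ L ≤ l₁ + l₂.
Allowed values: L = 2.
The maximum is L = 2, with |L_tot| = ℏ√(2·3) = √6 ℏ.
The minimum angle with z is arccos(2/√6) ≈ 35.26°.

θ_min ≈ 35.26°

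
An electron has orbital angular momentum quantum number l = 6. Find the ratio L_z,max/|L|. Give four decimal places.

|L| = √42 ℏ ≈ 6.4807ℏ, while L_z,max = lℏ = 6ℏ.
L_z,max/|L| = 6/√42 = 0.9258.

L_z,max/|L| = 0.9258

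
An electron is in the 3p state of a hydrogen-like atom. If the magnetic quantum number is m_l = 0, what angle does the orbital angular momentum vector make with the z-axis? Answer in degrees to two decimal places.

3p means n = 3, l = 1.
|L| = ℏ√(l(l+1)) = √2 ℏ.
L_z = m_l ℏ = 0ℏ.
cos θ = L_z/|L| = 0/√2, so θ ≈ 90.00°.

θ ≈ 90.00°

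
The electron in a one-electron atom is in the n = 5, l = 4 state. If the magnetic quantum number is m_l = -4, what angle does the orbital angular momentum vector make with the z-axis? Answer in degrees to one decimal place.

θ ≈ 153.4°

|L| = √(l(l+1)) ℏ = 2√5 ℏ.
L_z = m_l ℏ = −4ℏ.
cos θ = L_z/|L| = -4/√20, so θ ≈ 153.4°.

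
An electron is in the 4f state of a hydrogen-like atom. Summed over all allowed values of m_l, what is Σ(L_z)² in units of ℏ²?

4f means n = 4, l = 3.
m_l runs from −3 to 3, i.e. {-3, -2, -1, 0, 1, 2, 3}.
Σ m_l² = l(l+1)(2l+1)/3 = 3·4·7/3 = 28.

Σ(L_z)² = 28 ℏ²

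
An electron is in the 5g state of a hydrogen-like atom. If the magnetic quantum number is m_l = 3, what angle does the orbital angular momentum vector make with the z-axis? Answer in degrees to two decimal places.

θ ≈ 47.87°

5g means n = 5, l = 4.
|L|² = l(l+1)ℏ² = 20ℏ², so |L| = 2√5 ℏ.
L_z = m_l ℏ = 3ℏ.
cos θ = L_z/|L| = 3/√20, so θ ≈ 47.87°.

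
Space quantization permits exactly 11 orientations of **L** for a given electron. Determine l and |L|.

11 = 2l + 1, so l = (11−1)/2 = 5.
Then |L| = √(l(l+1)) ℏ = √30 ℏ.

l = 5, |L| = √30 ℏ ≈ 5.477ℏ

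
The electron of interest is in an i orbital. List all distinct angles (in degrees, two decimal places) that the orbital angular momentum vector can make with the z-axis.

θ ∈ {22.21°, 39.51°, 51.89°, 62.42°, 72.02°, 81.12°, 90.00°, 98.88°, 107.98°, 117.58°, 128.11°, 140.49°, 157.79°}

An i state has l = 6.
|L|² = l(l+1)ℏ² = 42ℏ², so |L| = √42 ℏ.
cos θ = m_l/√42 for each m_l ∈ {-6, -5, -4, -3, -2, -1, 0, 1, 2, 3, 4, 5, 6}.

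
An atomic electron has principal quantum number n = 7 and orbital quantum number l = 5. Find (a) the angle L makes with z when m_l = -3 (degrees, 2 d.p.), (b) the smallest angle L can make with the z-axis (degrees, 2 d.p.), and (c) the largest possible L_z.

θ(m_l=-3) ≈ 123.21°; θ_min ≈ 24.09°; L_z,max = 5ℏ

For m_l = -3: cos θ = -3/√30, θ ≈ 123.21°.
cos θ_min = 5/√30, so θ_min ≈ 24.09°.
L_z,max = lℏ = 5ℏ.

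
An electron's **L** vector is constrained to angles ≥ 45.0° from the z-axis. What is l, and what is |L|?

l = 1, |L| = √2 ℏ ≈ 1.414ℏ

cos²θ_min = l/(l+1) = 0.5000.
Thus l = 0.5000/(1 − 0.5000) ≈ 1.
Then |L| = ℏ√(1·2) = √2 ℏ.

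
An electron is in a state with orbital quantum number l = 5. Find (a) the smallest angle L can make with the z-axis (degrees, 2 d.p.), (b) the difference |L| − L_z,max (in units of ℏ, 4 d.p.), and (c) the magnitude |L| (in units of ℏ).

cos θ_min = 5/√30, so θ_min ≈ 24.09°.
|L| − L_z,max = (√30 − 5)ℏ ≈ 0.4772ℏ.
|L| = ℏ√(5·6) = √30 ℏ ≈ 5.477ℏ.

θ_min ≈ 24.09°; |L|−L_z,max ≈ 0.4772ℏ; |L| = √30 ℏ ≈ 5.477ℏ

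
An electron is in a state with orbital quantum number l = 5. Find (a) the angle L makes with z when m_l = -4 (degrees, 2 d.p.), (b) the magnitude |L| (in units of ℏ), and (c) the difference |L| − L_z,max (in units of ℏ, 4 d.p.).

For m_l = -4: cos θ = -4/√30, θ ≈ 136.91°.
|L| = ℏ√(5·6) = √30 ℏ ≈ 5.477ℏ.
|L| − L_z,max = (√30 − 5)ℏ ≈ 0.4772ℏ.

θ(m_l=-4) ≈ 136.91°; |L| = √30 ℏ ≈ 5.477ℏ; |L|−L_z,max ≈ 0.4772ℏ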